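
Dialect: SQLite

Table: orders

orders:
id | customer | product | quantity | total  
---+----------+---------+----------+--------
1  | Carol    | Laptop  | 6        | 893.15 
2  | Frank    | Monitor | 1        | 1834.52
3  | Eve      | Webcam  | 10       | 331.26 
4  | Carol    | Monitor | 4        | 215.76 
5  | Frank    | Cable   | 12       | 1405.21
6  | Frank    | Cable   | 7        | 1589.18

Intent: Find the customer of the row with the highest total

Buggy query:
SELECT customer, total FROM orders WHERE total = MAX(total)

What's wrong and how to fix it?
Bug: WHERE is evaluated per row; an aggregate over the whole table isn't defined there

Fix: Use a subquery: WHERE total = (SELECT MAX(total) FROM orders)

Corrected query:
SELECT customer, total FROM orders WHERE total = (SELECT MAX(total) FROM orders)

Result:
customer | total  
---------+--------
Frank    | 1834.52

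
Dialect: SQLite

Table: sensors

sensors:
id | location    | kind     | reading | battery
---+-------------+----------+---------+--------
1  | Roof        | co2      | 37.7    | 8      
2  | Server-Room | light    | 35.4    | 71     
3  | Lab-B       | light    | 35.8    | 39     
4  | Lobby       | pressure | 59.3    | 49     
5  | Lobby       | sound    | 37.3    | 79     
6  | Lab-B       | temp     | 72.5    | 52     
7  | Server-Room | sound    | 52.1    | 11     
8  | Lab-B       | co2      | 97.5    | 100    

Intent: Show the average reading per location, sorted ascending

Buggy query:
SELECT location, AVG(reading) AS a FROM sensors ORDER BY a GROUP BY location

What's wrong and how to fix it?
Bug: GROUP BY must precede ORDER BY

Fix: Reorder: SELECT … FROM … GROUP BY … ORDER BY …

Corrected query:
SELECT location, AVG(reading) AS a FROM sensors GROUP BY location ORDER BY a

Result:
location    | a    
------------+------
Roof        | 37.7 
Server-Room | 43.75
Lobby       | 48.3 
Lab-B       | 68.6 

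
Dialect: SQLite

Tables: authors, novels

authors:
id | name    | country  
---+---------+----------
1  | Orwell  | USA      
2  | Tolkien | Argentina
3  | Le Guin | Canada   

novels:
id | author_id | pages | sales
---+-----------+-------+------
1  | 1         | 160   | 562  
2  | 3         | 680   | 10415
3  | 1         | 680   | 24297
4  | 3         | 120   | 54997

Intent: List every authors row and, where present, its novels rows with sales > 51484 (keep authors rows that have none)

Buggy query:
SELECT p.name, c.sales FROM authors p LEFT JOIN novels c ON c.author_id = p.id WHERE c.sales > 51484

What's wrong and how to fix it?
Bug: Filtering c.sales in WHERE discards the NULL rows produced by LEFT JOIN, turning it into an inner join

Fix: Put 'c.sales > 51484' in the JOIN's ON clause instead of WHERE

Corrected query:
SELECT p.name, c.sales FROM authors p LEFT JOIN novels c ON c.author_id = p.id AND c.sales > 51484

Result:
name    | sales
--------+------
Orwell  | NULL 
Tolkien | NULL 
Le Guin | 54997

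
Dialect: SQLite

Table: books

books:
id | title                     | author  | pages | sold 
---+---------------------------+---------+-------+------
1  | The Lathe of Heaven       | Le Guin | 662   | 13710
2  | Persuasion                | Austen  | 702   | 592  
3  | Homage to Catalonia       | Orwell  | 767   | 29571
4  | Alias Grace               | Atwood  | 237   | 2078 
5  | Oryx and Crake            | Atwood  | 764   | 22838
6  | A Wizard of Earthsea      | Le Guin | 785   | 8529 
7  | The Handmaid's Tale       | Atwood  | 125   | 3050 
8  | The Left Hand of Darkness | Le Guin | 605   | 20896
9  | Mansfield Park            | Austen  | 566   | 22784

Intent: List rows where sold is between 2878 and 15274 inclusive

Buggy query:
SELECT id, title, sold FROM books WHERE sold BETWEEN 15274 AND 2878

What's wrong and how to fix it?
Bug: The bounds are reversed; BETWEEN a AND b requires a <= b to match anything

Fix: Write BETWEEN 2878 AND 15274

Corrected query:
SELECT id, title, sold FROM books WHERE sold BETWEEN 2878 AND 15274

Result:
id | title                | sold 
---+----------------------+------
1  | The Lathe of Heaven  | 13710
6  | A Wizard of Earthsea | 8529 
7  | The Handmaid's Tale  | 3050 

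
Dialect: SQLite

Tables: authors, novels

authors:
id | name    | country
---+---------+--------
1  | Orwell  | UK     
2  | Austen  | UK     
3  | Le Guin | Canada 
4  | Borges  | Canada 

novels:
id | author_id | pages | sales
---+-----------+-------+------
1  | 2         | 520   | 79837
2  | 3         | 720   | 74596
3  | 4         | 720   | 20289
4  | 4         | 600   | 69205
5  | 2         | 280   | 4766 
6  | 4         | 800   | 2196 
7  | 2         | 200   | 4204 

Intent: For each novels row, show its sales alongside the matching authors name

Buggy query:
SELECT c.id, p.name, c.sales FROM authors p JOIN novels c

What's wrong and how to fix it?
Bug: Missing join condition: each novels row is matched to all authors rows instead of just its own

Fix: Add ON c.author_id = p.id to the JOIN

Corrected query:
SELECT c.id, p.name, c.sales FROM authors p JOIN novels c ON c.author_id = p.id

Result:
id | name    | sales
---+---------+------
1  | Austen  | 79837
2  | Le Guin | 74596
3  | Borges  | 20289
4  | Borges  | 69205
5  | Austen  | 4766 
6  | Borges  | 2196 
7  | Austen  | 4204 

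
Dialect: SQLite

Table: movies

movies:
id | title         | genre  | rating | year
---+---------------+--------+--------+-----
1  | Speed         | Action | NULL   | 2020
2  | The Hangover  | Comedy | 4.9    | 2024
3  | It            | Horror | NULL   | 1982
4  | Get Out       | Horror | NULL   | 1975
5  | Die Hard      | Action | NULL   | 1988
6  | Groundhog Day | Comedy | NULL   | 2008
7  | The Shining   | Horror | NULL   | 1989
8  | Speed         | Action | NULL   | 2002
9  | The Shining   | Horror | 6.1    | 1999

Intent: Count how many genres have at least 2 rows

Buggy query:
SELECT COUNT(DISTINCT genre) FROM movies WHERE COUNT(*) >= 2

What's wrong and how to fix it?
Bug: COUNT(*) cannot appear in WHERE; the per-group count doesn't exist yet

Fix: Use a subquery that GROUPs and filters with HAVING, then count its rows

Corrected query:
SELECT COUNT(*) FROM (SELECT genre FROM movies GROUP BY genre HAVING COUNT(*) >= 2)

Result:
COUNT(*)
--------
3       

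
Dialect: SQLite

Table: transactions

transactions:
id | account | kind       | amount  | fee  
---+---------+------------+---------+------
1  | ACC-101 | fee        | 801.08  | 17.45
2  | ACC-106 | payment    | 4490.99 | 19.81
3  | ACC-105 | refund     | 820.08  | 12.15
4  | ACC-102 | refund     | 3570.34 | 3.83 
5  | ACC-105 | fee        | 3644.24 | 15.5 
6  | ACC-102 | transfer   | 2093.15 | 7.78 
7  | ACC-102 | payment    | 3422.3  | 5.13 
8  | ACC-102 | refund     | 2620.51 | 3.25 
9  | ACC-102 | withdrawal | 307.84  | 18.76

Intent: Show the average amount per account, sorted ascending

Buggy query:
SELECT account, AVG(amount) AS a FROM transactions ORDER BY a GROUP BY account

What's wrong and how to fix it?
Bug: ORDER BY appears before GROUP BY; SQL clause order requires GROUP BY first

Fix: Reorder: SELECT … FROM … GROUP BY … ORDER BY …

Corrected query:
SELECT account, AVG(amount) AS a FROM transactions GROUP BY account ORDER BY a

Result:
account | a       
--------+---------
ACC-101 | 801.08  
ACC-105 | 2232.16 
ACC-102 | 2402.828
ACC-106 | 4490.99 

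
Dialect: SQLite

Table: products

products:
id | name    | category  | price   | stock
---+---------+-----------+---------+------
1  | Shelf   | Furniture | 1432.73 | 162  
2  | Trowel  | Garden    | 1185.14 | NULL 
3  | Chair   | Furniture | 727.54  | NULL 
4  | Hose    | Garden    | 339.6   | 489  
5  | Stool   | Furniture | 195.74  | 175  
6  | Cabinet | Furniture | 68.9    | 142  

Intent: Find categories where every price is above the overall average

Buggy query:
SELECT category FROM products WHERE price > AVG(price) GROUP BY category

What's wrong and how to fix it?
Bug: AVG() is an aggregate; it can't sit directly in WHERE

Fix: Compute the overall average in a scalar subquery and compare each group's MIN against it in HAVING

Corrected query:
SELECT category FROM products GROUP BY category HAVING MIN(price) > (SELECT AVG(price) FROM products)

Result:
(no rows)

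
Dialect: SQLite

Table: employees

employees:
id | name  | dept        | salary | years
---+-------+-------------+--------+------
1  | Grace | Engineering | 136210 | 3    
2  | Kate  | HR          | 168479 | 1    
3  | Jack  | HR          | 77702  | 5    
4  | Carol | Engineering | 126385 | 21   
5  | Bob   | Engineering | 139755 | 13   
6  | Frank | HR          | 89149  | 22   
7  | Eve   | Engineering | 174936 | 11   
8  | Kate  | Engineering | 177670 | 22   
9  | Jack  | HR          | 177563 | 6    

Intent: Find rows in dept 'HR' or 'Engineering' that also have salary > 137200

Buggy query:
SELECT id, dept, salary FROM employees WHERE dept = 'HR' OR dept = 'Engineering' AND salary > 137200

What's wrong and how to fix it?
Bug: Without parentheses, AND is evaluated before OR, so the salary filter only applies to the 'Engineering' branch

Fix: Add parentheses around the OR so the AND applies to both alternatives

Corrected query:
SELECT id, dept, salary FROM employees WHERE (dept = 'HR' OR dept = 'Engineering') AND salary > 137200

Result:
id | dept        | salary
---+-------------+-------
2  | HR          | 168479
5  | Engineering | 139755
7  | Engineering | 174936
8  | Engineering | 177670
9  | HR          | 177563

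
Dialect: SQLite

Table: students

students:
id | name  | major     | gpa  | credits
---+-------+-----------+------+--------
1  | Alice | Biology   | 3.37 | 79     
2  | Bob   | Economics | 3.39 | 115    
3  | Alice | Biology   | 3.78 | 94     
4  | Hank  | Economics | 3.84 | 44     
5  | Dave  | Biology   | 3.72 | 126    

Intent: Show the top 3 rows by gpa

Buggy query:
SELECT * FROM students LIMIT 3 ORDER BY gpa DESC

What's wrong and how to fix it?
Bug: LIMIT must come after ORDER BY

Fix: Sort with ORDER BY, then apply LIMIT

Corrected query:
SELECT * FROM students ORDER BY gpa DESC LIMIT 3

Result:
id | name  | major     | gpa  | credits
---+-------+-----------+------+--------
4  | Hank  | Economics | 3.84 | 44     
3  | Alice | Biology   | 3.78 | 94     
5  | Dave  | Biology   | 3.72 | 126    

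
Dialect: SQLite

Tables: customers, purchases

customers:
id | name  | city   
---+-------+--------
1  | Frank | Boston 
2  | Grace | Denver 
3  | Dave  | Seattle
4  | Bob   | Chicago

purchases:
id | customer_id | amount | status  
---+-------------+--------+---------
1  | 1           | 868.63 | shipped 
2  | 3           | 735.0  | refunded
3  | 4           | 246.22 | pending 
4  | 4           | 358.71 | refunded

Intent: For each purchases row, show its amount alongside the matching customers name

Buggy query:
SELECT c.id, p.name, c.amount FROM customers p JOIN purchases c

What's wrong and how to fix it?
Bug: JOIN with no ON clause produces a cartesian product; every purchases row pairs with every customers row

Fix: Add ON c.customer_id = p.id to the JOIN

Corrected query:
SELECT c.id, p.name, c.amount FROM customers p JOIN purchases c ON c.customer_id = p.id

Result:
id | name  | amount
---+-------+-------
1  | Frank | 868.63
2  | Dave  | 735   
3  | Bob   | 246.22
4  | Bob   | 358.71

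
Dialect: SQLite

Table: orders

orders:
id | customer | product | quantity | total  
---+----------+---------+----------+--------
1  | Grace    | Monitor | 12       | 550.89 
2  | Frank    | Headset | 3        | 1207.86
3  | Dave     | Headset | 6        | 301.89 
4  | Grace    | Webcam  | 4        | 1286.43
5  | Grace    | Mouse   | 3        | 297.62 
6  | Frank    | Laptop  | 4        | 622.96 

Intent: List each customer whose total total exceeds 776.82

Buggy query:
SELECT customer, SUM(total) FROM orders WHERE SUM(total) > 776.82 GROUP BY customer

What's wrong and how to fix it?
Bug: Aggregate functions cannot appear in a WHERE clause

Fix: Move the aggregate condition to a HAVING clause

Corrected query:
SELECT customer, SUM(total) FROM orders GROUP BY customer HAVING SUM(total) > 776.82

Result:
customer | SUM(total)
---------+-----------
Frank    | 1830.82   
Grace    | 2134.94   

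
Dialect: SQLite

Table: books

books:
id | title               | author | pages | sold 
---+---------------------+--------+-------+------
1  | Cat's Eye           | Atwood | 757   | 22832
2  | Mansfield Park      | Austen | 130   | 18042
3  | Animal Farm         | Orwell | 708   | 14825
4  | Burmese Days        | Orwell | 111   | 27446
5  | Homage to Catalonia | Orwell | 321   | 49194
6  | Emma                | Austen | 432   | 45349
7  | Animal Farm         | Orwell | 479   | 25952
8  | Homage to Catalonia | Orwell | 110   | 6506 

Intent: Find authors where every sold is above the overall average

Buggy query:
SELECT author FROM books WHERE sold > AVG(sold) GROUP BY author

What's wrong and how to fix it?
Bug: WHERE evaluates per row before aggregation, so AVG() is unavailable

Fix: Use a subquery for AVG and a HAVING MIN(...) filter so the condition holds for every row in the group

Corrected query:
SELECT author FROM books GROUP BY author HAVING MIN(sold) > (SELECT AVG(sold) FROM books)

Result:
(no rows)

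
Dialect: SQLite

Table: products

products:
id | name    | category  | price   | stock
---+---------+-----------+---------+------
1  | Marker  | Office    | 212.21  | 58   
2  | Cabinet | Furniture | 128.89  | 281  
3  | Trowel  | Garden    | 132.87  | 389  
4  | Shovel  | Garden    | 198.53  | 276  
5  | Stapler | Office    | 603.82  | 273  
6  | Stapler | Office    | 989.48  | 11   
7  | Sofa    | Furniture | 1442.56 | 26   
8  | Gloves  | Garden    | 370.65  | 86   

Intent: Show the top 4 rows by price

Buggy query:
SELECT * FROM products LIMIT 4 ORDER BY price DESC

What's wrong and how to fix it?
Bug: ORDER BY cannot follow LIMIT; LIMIT is the final clause

Fix: Swap the clauses: ORDER BY first, then LIMIT

Corrected query:
SELECT * FROM products ORDER BY price DESC LIMIT 4

Result:
id | name    | category  | price   | stock
---+---------+-----------+---------+------
7  | Sofa    | Furniture | 1442.56 | 26   
6  | Stapler | Office    | 989.48  | 11   
5  | Stapler | Office    | 603.82  | 273  
8  | Gloves  | Garden    | 370.65  | 86   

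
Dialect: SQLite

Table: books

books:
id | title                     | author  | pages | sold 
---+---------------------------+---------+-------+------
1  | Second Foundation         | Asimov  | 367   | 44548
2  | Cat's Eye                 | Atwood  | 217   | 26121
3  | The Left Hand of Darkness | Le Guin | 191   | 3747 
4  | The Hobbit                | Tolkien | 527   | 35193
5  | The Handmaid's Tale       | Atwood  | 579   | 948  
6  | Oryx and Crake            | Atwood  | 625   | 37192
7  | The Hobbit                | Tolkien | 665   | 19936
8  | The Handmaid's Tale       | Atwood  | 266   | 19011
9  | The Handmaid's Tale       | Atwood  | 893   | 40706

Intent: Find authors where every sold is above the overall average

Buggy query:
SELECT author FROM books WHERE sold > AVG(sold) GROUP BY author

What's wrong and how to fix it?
Bug: AVG() is an aggregate; it can't sit directly in WHERE

Fix: Compute the overall average in a scalar subquery and compare each group's MIN against it in HAVING

Corrected query:
SELECT author FROM books GROUP BY author HAVING MIN(sold) > (SELECT AVG(sold) FROM books)

Result:
author
------
Asimov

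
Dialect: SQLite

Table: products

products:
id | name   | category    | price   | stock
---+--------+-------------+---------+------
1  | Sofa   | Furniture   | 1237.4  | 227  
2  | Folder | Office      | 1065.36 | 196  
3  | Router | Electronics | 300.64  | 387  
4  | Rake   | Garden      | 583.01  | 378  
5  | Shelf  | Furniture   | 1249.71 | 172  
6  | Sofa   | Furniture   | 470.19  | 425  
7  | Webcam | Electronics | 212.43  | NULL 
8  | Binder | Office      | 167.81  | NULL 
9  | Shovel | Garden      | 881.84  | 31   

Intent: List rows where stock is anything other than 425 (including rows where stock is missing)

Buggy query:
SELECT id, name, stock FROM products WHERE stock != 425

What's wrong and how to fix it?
Bug: 'stock != 425' is unknown when stock is NULL, so NULL rows are silently excluded

Fix: Add an explicit OR stock IS NULL to include the missing-value rows

Corrected query:
SELECT id, name, stock FROM products WHERE stock != 425 OR stock IS NULL

Result:
id | name   | stock
---+--------+------
1  | Sofa   | 227  
2  | Folder | 196  
3  | Router | 387  
4  | Rake   | 378  
5  | Shelf  | 172  
7  | Webcam | NULL 
8  | Binder | NULL 
9  | Shovel | 31   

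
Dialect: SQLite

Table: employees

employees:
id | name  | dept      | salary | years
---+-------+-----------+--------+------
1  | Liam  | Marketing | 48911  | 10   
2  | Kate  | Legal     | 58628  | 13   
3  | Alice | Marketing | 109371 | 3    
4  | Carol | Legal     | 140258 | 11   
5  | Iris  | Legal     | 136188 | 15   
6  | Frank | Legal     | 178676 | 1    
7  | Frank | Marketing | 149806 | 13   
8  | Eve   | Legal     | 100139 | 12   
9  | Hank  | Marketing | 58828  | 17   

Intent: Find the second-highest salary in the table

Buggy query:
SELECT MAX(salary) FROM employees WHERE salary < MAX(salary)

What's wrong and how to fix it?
Bug: MAX(salary) on the right of the comparison is an aggregate-in-WHERE error

Fix: Compute the overall MAX in a subquery, then take MAX of rows below it

Corrected query:
SELECT MAX(salary) FROM employees WHERE salary < (SELECT MAX(salary) FROM employees)

Result:
MAX(salary)
-----------
149806     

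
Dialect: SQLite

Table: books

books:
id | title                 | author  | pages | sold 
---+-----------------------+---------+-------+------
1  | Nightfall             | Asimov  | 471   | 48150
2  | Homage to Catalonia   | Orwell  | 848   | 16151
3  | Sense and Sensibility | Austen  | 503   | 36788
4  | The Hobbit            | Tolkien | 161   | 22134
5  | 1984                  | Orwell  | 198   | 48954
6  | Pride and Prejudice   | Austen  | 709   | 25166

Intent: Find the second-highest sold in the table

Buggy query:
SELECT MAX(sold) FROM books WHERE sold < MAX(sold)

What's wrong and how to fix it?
Bug: MAX(sold) on the right of the comparison is an aggregate-in-WHERE error

Fix: Put the inner MAX in a scalar subquery

Corrected query:
SELECT MAX(sold) FROM books WHERE sold < (SELECT MAX(sold) FROM books)

Result:
MAX(sold)
---------
48150    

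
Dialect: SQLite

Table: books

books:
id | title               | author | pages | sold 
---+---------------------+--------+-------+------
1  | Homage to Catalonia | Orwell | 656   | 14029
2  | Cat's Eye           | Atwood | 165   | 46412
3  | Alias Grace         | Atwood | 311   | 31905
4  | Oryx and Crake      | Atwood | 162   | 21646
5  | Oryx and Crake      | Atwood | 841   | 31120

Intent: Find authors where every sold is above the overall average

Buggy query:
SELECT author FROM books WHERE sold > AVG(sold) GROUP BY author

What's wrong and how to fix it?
Bug: WHERE evaluates per row before aggregation, so AVG() is unavailable

Fix: Compute the overall average in a scalar subquery and compare each group's MIN against it in HAVING

Corrected query:
SELECT author FROM books GROUP BY author HAVING MIN(sold) > (SELECT AVG(sold) FROM books)

Result:
(no rows)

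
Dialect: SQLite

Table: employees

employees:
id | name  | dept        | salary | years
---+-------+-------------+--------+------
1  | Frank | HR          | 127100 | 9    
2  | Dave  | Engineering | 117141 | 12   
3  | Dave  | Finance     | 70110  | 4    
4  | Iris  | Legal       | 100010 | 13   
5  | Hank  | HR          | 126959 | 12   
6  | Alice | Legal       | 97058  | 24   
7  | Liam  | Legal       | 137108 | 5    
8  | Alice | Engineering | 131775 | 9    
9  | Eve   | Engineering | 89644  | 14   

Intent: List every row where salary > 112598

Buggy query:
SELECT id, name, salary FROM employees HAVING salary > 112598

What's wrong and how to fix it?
Bug: This is a non-aggregate query (no GROUP BY, no aggregates), so in SQLite the HAVING clause is invalid here; a row-level condition belongs in WHERE

Fix: Replace HAVING with WHERE since the condition applies to individual rows

Corrected query:
SELECT id, name, salary FROM employees WHERE salary > 112598

Result:
id | name  | salary
---+-------+-------
1  | Frank | 127100
2  | Dave  | 117141
5  | Hank  | 126959
7  | Liam  | 137108
8  | Alice | 131775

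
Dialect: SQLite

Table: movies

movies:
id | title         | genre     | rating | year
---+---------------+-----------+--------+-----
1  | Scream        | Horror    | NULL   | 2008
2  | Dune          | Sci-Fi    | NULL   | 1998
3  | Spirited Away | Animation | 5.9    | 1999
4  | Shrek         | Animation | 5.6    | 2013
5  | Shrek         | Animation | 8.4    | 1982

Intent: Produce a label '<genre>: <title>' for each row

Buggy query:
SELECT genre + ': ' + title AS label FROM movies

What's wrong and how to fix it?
Bug: SQLite uses || for string concatenation; + coerces text to numbers (yielding 0)

Fix: Use the || operator for string concatenation

Corrected query:
SELECT genre || ': ' || title AS label FROM movies

Result:
label                   
------------------------
Horror: Scream          
Sci-Fi: Dune            
Animation: Spirited Away
Animation: Shrek        
Animation: Shrek        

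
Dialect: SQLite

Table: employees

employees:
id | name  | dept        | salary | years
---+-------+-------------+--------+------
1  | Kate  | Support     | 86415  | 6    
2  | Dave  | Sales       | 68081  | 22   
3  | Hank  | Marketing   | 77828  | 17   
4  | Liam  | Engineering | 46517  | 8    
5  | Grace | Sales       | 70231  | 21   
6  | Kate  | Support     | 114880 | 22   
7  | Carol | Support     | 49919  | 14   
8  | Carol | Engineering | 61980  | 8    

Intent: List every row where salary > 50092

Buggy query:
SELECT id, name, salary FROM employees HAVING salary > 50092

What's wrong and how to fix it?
Bug: HAVING filters the output of aggregation, but this query has no GROUP BY and no aggregate functions, so SQLite rejects it (HAVING clause on a non-aggregate query); the condition here is per row

Fix: Use WHERE for row-level filtering

Corrected query:
SELECT id, name, salary FROM employees WHERE salary > 50092

Result:
id | name  | salary
---+-------+-------
1  | Kate  | 86415 
2  | Dave  | 68081 
3  | Hank  | 77828 
5  | Grace | 70231 
6  | Kate  | 114880
8  | Carol | 61980 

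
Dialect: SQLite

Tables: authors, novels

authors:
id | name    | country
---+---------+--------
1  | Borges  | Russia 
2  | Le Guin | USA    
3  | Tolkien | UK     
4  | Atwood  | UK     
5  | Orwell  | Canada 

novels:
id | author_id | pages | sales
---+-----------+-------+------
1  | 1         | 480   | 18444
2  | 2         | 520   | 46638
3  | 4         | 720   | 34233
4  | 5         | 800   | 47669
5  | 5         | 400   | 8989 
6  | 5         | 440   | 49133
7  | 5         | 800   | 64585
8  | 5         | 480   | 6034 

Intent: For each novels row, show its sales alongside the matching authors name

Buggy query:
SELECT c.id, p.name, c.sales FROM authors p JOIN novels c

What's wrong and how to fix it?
Bug: JOIN with no ON clause produces a cartesian product; every novels row pairs with every authors row

Fix: Specify the join condition linking the foreign key to the parent id

Corrected query:
SELECT c.id, p.name, c.sales FROM authors p JOIN novels c ON c.author_id = p.id

Result:
id | name    | sales
---+---------+------
1  | Borges  | 18444
2  | Le Guin | 46638
3  | Atwood  | 34233
4  | Orwell  | 47669
5  | Orwell  | 8989 
6  | Orwell  | 49133
7  | Orwell  | 64585
8  | Orwell  | 6034 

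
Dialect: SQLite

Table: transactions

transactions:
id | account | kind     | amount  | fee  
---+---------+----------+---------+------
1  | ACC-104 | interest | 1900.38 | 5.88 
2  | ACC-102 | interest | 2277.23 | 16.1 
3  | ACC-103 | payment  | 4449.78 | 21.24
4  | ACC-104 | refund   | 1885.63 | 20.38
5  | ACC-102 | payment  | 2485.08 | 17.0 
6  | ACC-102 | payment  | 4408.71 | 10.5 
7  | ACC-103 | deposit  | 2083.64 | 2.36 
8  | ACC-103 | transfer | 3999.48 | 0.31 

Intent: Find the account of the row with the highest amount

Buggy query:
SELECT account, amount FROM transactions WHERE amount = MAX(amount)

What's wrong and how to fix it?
Bug: MAX(amount) is an aggregate and cannot be used directly in WHERE

Fix: Wrap MAX in a scalar subquery so WHERE compares against a single value

Corrected query:
SELECT account, amount FROM transactions WHERE amount = (SELECT MAX(amount) FROM transactions)

Result:
account | amount 
--------+--------
ACC-103 | 4449.78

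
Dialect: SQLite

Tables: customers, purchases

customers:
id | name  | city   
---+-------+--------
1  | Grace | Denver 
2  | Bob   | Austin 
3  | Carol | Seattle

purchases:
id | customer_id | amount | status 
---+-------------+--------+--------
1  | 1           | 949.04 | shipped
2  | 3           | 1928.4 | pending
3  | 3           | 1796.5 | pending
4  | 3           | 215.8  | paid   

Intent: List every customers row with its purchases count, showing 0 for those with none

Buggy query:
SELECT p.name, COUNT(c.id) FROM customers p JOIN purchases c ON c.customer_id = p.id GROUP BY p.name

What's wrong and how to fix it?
Bug: An inner join excludes parents with zero children

Fix: Use LEFT JOIN so parents without children still appear (COUNT(c.id) gives 0)

Corrected query:
SELECT p.name, COUNT(c.id) FROM customers p LEFT JOIN purchases c ON c.customer_id = p.id GROUP BY p.name

Result:
name  | COUNT(c.id)
------+------------
Bob   | 0          
Carol | 3          
Grace | 1          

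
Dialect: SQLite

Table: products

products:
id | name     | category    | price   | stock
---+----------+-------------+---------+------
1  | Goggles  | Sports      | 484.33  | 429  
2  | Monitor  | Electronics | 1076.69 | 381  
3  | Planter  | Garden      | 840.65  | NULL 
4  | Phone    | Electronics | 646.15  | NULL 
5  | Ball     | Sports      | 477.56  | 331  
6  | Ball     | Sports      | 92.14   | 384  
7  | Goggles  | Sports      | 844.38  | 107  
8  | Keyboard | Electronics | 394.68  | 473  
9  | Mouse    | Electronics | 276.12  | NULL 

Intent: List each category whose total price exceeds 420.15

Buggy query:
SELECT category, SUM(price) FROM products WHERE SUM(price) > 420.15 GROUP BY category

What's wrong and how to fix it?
Bug: WHERE runs before GROUP BY, so aggregates aren't available there

Fix: Move the aggregate condition to a HAVING clause

Corrected query:
SELECT category, SUM(price) FROM products GROUP BY category HAVING SUM(price) > 420.15

Result:
category    | SUM(price)
------------+-----------
Electronics | 2393.64   
Garden      | 840.65    
Sports      | 1898.41   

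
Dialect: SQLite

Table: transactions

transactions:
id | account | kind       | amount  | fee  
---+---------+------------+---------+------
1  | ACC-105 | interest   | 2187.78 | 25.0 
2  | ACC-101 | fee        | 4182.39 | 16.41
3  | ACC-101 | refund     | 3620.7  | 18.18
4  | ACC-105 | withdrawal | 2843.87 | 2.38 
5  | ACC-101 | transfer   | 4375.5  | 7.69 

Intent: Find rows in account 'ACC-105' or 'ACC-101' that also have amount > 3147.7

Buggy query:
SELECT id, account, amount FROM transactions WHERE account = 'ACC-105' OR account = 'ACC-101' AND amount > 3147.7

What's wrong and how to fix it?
Bug: Without parentheses, AND is evaluated before OR, so the amount filter only applies to the 'ACC-101' branch

Fix: Add parentheses around the OR so the AND applies to both alternatives

Corrected query:
SELECT id, account, amount FROM transactions WHERE (account = 'ACC-105' OR account = 'ACC-101') AND amount > 3147.7

Result:
id | account | amount 
---+---------+--------
2  | ACC-101 | 4182.39
3  | ACC-101 | 3620.7 
5  | ACC-101 | 4375.5 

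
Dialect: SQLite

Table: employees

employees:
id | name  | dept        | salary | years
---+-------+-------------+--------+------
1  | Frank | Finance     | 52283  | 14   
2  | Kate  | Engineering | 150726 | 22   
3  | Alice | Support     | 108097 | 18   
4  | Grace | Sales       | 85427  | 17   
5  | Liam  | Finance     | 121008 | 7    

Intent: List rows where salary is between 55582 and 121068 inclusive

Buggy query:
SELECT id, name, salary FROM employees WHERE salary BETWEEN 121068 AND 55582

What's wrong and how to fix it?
Bug: BETWEEN expects the lower bound first; with 121068 AND 55582 the range is empty

Fix: Write BETWEEN 55582 AND 121068

Corrected query:
SELECT id, name, salary FROM employees WHERE salary BETWEEN 55582 AND 121068

Result:
id | name  | salary
---+-------+-------
3  | Alice | 108097
4  | Grace | 85427 
5  | Liam  | 121008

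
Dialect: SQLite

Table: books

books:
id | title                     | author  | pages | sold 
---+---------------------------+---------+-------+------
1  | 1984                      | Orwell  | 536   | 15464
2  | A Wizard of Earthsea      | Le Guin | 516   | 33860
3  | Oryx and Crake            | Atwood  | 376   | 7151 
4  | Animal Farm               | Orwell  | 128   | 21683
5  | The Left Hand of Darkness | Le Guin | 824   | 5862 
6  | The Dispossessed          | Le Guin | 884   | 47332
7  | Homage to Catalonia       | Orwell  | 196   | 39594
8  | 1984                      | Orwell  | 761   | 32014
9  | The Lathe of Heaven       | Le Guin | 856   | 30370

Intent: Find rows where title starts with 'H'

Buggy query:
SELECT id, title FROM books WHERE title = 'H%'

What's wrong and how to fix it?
Bug: Wildcards only work with LIKE; '=' treats '%' as a literal character

Fix: Use LIKE for wildcard pattern matching

Corrected query:
SELECT id, title FROM books WHERE title LIKE 'H%'

Result:
id | title              
---+--------------------
7  | Homage to Catalonia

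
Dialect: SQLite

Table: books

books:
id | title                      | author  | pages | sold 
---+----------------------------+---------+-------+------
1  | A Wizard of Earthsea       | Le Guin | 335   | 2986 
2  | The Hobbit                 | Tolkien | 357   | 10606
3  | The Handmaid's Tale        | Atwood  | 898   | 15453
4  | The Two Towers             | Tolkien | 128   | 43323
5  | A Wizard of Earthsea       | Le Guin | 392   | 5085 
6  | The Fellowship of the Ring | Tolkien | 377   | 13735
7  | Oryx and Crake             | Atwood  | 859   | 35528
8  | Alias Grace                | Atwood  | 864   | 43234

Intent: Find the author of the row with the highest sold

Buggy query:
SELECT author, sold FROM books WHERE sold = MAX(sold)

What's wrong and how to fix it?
Bug: WHERE is evaluated per row; an aggregate over the whole table isn't defined there

Fix: Wrap MAX in a scalar subquery so WHERE compares against a single value

Corrected query:
SELECT author, sold FROM books WHERE sold = (SELECT MAX(sold) FROM books)

Result:
author  | sold 
--------+------
Tolkien | 43323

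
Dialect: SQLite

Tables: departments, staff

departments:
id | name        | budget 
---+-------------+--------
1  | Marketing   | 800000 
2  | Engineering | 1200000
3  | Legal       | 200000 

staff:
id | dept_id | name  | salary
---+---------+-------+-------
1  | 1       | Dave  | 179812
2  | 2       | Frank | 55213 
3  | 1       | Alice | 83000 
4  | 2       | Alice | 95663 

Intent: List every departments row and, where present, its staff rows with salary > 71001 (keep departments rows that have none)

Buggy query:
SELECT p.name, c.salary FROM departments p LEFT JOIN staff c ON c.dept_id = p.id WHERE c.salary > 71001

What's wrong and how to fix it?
Bug: Filtering c.salary in WHERE discards the NULL rows produced by LEFT JOIN, turning it into an inner join

Fix: Move the right-table condition into the ON clause so unmatched parents are kept

Corrected query:
SELECT p.name, c.salary FROM departments p LEFT JOIN staff c ON c.dept_id = p.id AND c.salary > 71001

Result:
name        | salary
------------+-------
Marketing   | 83000 
Marketing   | 179812
Engineering | 95663 
Legal       | NULL  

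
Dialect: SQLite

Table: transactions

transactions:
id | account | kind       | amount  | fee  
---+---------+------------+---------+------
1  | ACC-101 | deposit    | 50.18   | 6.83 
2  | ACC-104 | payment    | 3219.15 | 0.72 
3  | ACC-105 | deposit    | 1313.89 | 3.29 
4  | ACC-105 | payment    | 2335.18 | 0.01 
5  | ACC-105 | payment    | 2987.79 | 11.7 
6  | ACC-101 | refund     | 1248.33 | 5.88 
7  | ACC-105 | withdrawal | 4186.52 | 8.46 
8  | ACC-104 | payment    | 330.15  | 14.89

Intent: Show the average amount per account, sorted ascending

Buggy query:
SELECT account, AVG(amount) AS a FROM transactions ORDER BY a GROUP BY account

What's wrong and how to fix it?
Bug: GROUP BY must precede ORDER BY

Fix: Reorder: SELECT … FROM … GROUP BY … ORDER BY …

Corrected query:
SELECT account, AVG(amount) AS a FROM transactions GROUP BY account ORDER BY a

Result:
account | a       
--------+---------
ACC-101 | 649.255 
ACC-104 | 1774.65 
ACC-105 | 2705.845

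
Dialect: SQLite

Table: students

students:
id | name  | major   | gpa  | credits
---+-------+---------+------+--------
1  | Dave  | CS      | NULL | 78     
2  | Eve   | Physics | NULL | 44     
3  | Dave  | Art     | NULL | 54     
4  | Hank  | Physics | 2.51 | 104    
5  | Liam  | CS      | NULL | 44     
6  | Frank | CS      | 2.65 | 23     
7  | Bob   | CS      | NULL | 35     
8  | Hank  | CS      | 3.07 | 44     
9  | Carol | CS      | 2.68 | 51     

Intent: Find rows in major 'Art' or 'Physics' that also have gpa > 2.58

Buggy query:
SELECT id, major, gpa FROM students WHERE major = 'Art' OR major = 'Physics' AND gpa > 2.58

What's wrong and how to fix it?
Bug: Without parentheses, AND is evaluated before OR, so the gpa filter only applies to the 'Physics' branch

Fix: Add parentheses around the OR so the AND applies to both alternatives

Corrected query:
SELECT id, major, gpa FROM students WHERE (major = 'Art' OR major = 'Physics') AND gpa > 2.58

Result:
(no rows)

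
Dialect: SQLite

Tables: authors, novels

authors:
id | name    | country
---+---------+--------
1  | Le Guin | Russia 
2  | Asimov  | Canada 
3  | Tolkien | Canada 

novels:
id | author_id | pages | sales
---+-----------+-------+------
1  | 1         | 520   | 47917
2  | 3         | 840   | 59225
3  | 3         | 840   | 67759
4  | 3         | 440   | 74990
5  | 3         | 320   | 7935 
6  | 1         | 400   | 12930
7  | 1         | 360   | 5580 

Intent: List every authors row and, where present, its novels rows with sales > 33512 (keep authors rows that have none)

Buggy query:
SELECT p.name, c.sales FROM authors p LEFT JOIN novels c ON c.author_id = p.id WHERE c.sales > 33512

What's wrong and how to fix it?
Bug: A WHERE condition on the right-hand table after LEFT JOIN drops unmatched parents

Fix: Move the right-table condition into the ON clause so unmatched parents are kept

Corrected query:
SELECT p.name, c.sales FROM authors p LEFT JOIN novels c ON c.author_id = p.id AND c.sales > 33512

Result:
name    | sales
--------+------
Le Guin | 47917
Asimov  | NULL 
Tolkien | 59225
Tolkien | 67759
Tolkien | 74990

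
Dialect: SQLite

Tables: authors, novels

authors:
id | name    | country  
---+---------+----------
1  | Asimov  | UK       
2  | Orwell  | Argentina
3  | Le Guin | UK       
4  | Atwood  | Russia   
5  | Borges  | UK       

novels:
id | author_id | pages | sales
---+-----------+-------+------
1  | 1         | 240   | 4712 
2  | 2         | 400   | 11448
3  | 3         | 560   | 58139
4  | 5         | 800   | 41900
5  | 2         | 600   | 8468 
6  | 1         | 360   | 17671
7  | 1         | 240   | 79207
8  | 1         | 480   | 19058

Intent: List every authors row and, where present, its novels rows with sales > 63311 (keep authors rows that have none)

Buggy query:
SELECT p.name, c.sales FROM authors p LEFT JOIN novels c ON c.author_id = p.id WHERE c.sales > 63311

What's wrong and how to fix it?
Bug: Filtering c.sales in WHERE discards the NULL rows produced by LEFT JOIN, turning it into an inner join

Fix: Move the right-table condition into the ON clause so unmatched parents are kept

Corrected query:
SELECT p.name, c.sales FROM authors p LEFT JOIN novels c ON c.author_id = p.id AND c.sales > 63311

Result:
name    | sales
--------+------
Asimov  | 79207
Orwell  | NULL 
Le Guin | NULL 
Atwood  | NULL 
Borges  | NULL 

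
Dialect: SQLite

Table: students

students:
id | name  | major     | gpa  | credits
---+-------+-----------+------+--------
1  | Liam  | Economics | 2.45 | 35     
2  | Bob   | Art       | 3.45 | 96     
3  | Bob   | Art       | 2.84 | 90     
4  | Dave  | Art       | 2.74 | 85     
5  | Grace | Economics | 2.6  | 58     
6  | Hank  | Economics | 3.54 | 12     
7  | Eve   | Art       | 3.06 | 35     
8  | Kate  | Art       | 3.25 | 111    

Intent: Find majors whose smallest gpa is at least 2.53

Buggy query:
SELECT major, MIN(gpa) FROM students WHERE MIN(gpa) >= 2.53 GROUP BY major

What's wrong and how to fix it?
Bug: Aggregates like MIN are computed per group after WHERE runs

Fix: Use HAVING for the per-group MIN condition

Corrected query:
SELECT major, MIN(gpa) FROM students GROUP BY major HAVING MIN(gpa) >= 2.53

Result:
major | MIN(gpa)
------+---------
Art   | 2.74    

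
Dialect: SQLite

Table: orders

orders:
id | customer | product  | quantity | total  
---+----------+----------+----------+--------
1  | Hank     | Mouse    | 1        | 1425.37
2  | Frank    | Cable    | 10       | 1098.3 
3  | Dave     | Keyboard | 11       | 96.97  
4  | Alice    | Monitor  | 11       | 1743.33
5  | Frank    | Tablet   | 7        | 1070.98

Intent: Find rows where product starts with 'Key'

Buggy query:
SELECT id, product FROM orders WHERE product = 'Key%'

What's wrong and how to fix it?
Bug: '=' compares the literal string including the % character; pattern matching needs LIKE

Fix: Replace '=' with LIKE so 'Key%' is treated as a pattern

Corrected query:
SELECT id, product FROM orders WHERE product LIKE 'Key%'

Result:
id | product 
---+---------
3  | Keyboard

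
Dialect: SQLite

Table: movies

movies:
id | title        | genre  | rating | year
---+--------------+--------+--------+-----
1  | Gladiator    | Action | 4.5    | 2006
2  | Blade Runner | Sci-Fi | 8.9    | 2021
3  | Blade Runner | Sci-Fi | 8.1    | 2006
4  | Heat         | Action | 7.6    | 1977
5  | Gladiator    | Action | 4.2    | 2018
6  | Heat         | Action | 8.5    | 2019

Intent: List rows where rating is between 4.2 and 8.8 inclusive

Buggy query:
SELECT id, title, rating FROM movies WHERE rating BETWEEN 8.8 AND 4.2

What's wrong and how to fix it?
Bug: The bounds are reversed; BETWEEN a AND b requires a <= b to match anything

Fix: Write BETWEEN 4.2 AND 8.8

Corrected query:
SELECT id, title, rating FROM movies WHERE rating BETWEEN 4.2 AND 8.8

Result:
id | title        | rating
---+--------------+-------
1  | Gladiator    | 4.5   
3  | Blade Runner | 8.1   
4  | Heat         | 7.6   
5  | Gladiator    | 4.2   
6  | Heat         | 8.5   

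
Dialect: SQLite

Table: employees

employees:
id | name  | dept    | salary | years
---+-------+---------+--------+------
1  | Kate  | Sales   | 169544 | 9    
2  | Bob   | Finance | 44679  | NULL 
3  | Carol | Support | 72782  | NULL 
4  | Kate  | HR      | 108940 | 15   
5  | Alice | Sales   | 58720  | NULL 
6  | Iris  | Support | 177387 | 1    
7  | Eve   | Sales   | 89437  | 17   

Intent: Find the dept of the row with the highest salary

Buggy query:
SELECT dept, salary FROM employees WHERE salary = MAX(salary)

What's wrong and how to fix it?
Bug: MAX(salary) is an aggregate and cannot be used directly in WHERE

Fix: Use a subquery: WHERE salary = (SELECT MAX(salary) FROM employees)

Corrected query:
SELECT dept, salary FROM employees WHERE salary = (SELECT MAX(salary) FROM employees)

Result:
dept    | salary
--------+-------
Support | 177387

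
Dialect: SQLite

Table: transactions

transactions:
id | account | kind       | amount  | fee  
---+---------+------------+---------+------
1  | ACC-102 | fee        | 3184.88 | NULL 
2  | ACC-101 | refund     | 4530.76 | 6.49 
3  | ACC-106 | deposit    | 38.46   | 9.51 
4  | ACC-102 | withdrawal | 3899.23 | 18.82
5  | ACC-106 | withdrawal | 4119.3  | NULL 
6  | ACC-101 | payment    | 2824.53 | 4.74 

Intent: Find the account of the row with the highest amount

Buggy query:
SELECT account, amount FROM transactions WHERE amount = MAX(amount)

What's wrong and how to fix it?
Bug: MAX(amount) is an aggregate and cannot be used directly in WHERE

Fix: Use a subquery: WHERE amount = (SELECT MAX(amount) FROM transactions)

Corrected query:
SELECT account, amount FROM transactions WHERE amount = (SELECT MAX(amount) FROM transactions)

Result:
account | amount 
--------+--------
ACC-101 | 4530.76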